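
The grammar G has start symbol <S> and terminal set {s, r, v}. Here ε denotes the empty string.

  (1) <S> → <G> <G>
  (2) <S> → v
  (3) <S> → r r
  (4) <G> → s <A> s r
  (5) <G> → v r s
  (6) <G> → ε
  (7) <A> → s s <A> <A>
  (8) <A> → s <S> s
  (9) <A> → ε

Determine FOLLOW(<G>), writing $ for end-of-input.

{$, s, v}

FIRST(<G>) = {ε, s, v}
FIRST(<A>) = {ε, s}
FIRST(<S>) = {ε, r, s, v}  (via <G> <G>)
FOLLOW(<S>) includes $ since <S> is the start symbol.
FOLLOW(<S>): in <A>→s <S> s, <S> is followed by s with FIRST {s}. Thus FOLLOW(<S>) = {$, s}.
FOLLOW(<G>): in <S>→<G> <G> (occurrence 1), <G> is followed by <G> with FIRST {ε, s, v}; in <S>→<G> <G> (occurrence 1), the suffix after <G> is nullable, so FOLLOW(<G>) ⊇ FOLLOW(<S>) = {$, s}; in <S>→<G> <G> (occurrence 2), the suffix after <G> is empty, so FOLLOW(<G>) ⊇ FOLLOW(<S>) = {$, s}. Thus FOLLOW(<G>) = {$, s, v}.
FOLLOW(<A>): in <G>→s <A> s r, <A> is followed by s r with FIRST {s}; in <A>→s s <A> <A> (occurrence 1), <A> is followed by <A> with FIRST {ε, s}; in <A>→s s <A> <A> (occurrence 1), the suffix after <A> is nullable (adds nothing new); in <A>→s s <A> <A> (occurrence 2), the suffix after <A> is empty (adds nothing new). Thus FOLLOW(<A>) = {s}.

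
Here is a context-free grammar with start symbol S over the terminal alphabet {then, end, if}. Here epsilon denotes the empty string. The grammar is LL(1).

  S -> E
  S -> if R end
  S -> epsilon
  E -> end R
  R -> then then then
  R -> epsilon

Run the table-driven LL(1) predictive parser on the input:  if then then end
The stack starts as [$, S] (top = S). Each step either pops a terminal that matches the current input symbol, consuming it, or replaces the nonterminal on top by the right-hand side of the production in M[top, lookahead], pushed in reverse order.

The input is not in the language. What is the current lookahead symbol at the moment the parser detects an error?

end

     Stack                 Input               Action
  1  $ S                   if then then end $  expand S -> if R end
  2  $ end R if            if then then end $  match if
  3  $ end R               then then end $     expand R -> then then then
  4  $ end then then then  then then end $     match then
  5  $ end then then       then end $          match then
  6  $ end then            end $               error: top is terminal then but lookahead is end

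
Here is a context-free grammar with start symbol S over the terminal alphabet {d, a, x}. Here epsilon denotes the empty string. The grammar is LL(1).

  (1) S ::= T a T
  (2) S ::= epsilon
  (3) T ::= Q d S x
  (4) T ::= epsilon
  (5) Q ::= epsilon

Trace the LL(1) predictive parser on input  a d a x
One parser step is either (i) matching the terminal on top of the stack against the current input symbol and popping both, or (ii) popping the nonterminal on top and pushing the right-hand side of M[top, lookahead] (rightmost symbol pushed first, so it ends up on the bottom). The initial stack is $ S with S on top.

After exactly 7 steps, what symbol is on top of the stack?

     Stack      Input      Action
  1  $ S        a d a x $  expand S ::= T a T
  2  $ T a T    a d a x $  expand T ::= epsilon
  3  $ T a      a d a x $  match a
  4  $ T        d a x $    expand T ::= Q d S x
  5  $ x S d Q  d a x $    expand Q ::= epsilon
  6  $ x S d    d a x $    match d
  7  $ x S      a x $      expand S ::= T a T
Stack after step 7: $ x T a T (top = T).

T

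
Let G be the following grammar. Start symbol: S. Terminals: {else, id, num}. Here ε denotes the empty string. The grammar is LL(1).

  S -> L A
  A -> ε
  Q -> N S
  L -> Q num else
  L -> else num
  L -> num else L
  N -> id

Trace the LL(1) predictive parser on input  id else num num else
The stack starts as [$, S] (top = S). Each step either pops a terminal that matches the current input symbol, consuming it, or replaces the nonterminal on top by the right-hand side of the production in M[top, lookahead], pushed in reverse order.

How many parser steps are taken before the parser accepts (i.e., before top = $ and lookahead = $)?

13

step 1: stack=$ S  input=id else num num else $  — expand S -> L A
step 2: stack=$ A L  input=id else num num else $  — expand L -> Q num else
step 3: stack=$ A else num Q  input=id else num num else $  — expand Q -> N S
step 4: stack=$ A else num S N  input=id else num num else $  — expand N -> id
step 5: stack=$ A else num S id  input=id else num num else $  — match id
step 6: stack=$ A else num S  input=else num num else $  — expand S -> L A
step 7: stack=$ A else num A L  input=else num num else $  — expand L -> else num
step 8: stack=$ A else num A num else  input=else num num else $  — match else
step 9: stack=$ A else num A num  input=num num else $  — match num
step 10: stack=$ A else num A  input=num else $  — expand A -> ε
step 11: stack=$ A else num  input=num else $  — match num
step 12: stack=$ A else  input=else $  — match else
step 13: stack=$ A  input=$  — expand A -> ε
Accept reached after 13 steps.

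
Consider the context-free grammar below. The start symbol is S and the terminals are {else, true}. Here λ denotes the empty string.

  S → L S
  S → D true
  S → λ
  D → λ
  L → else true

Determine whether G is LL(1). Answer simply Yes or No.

FIRST(S) = {λ, else, true}
FIRST(D) = {λ}
FIRST(L) = {else}
FOLLOW(S) = {$}
FOLLOW(D) = {true}
FOLLOW(L) = {$, else, true}
Each cell of M receives at most one production.

Yes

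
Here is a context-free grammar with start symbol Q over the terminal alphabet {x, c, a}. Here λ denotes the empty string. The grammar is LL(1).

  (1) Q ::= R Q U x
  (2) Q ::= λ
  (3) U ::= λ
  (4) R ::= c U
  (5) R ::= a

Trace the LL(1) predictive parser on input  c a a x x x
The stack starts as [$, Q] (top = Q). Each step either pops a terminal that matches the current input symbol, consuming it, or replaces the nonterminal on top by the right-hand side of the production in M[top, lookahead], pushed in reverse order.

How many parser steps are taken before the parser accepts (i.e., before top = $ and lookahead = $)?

step 1: stack=$ Q  input=c a a x x x $  — expand Q ::= R Q U x
step 2: stack=$ x U Q R  input=c a a x x x $  — expand R ::= c U
step 3: stack=$ x U Q U c  input=c a a x x x $  — match c
step 4: stack=$ x U Q U  input=a a x x x $  — expand U ::= λ
step 5: stack=$ x U Q  input=a a x x x $  — expand Q ::= R Q U x
step 6: stack=$ x U x U Q R  input=a a x x x $  — expand R ::= a
step 7: stack=$ x U x U Q a  input=a a x x x $  — match a
step 8: stack=$ x U x U Q  input=a x x x $  — expand Q ::= R Q U x
step 9: stack=$ x U x U x U Q R  input=a x x x $  — expand R ::= a
step 10: stack=$ x U x U x U Q a  input=a x x x $  — match a
step 11: stack=$ x U x U x U Q  input=x x x $  — expand Q ::= λ
step 12: stack=$ x U x U x U  input=x x x $  — expand U ::= λ
step 13: stack=$ x U x U x  input=x x x $  — match x
step 14: stack=$ x U x U  input=x x $  — expand U ::= λ
step 15: stack=$ x U x  input=x x $  — match x
step 16: stack=$ x U  input=x $  — expand U ::= λ
step 17: stack=$ x  input=x $  — match x
Accept reached after 17 steps.

17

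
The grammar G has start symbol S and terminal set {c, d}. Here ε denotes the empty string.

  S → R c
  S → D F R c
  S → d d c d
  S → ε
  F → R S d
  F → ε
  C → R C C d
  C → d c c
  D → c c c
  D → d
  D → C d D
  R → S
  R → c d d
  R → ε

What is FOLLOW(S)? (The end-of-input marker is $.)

FIRST(S) = {ε, c, d}  (via R c, D F R c)
FIRST(R) = {ε, c, d}  (via S)
FIRST(F) = {ε, c, d}  (via R S d)
FIRST(C) = {c, d}  (via R C C d)
FIRST(D) = {c, d}  (via C d D)
FOLLOW(S) includes $ since S is the start symbol.
FOLLOW(F): in S→D F R c, F is followed by R c with FIRST {c, d}. Thus FOLLOW(F) = {c, d}.
FOLLOW(C): in C→R C C d (occurrence 1), C is followed by C d with FIRST {c, d}; in C→R C C d (occurrence 2), C is followed by d with FIRST {d}; in D→C d D, C is followed by d D with FIRST {d}. Thus FOLLOW(C) = {c, d}.
FOLLOW(D): in S→D F R c, D is followed by F R c with FIRST {c, d}; in D→C d D, the suffix after D is empty (adds nothing new). Thus FOLLOW(D) = {c, d}.
FOLLOW(R): in S→R c, R is followed by c with FIRST {c}; in S→D F R c, R is followed by c with FIRST {c}; in F→R S d, R is followed by S d with FIRST {c, d}; in C→R C C d, R is followed by C C d with FIRST {c, d}. Thus FOLLOW(R) = {c, d}.
FOLLOW(S): in F→R S d, S is followed by d with FIRST {d}; in R→S, the suffix after S is empty, so FOLLOW(S) ⊇ FOLLOW(R) = {c, d}. Thus FOLLOW(S) = {$, c, d}.

{$, c, d}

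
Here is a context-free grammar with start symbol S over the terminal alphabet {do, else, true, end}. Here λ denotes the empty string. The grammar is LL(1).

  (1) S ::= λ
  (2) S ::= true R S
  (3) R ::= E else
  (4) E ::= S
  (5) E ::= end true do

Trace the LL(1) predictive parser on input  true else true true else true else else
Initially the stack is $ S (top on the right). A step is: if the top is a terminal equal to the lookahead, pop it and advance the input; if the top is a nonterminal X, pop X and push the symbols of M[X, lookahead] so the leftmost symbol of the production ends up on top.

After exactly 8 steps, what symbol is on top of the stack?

     Stack       Input                                      Action
  1  $ S         true else true true else true else else $  expand S ::= true R S
  2  $ S R true  true else true true else true else else $  match true
  3  $ S R       else true true else true else else $       expand R ::= E else
  4  $ S else E  else true true else true else else $       expand E ::= S
  5  $ S else S  else true true else true else else $       expand S ::= λ
  6  $ S else    else true true else true else else $       match else
  7  $ S         true true else true else else $            expand S ::= true R S
  8  $ S R true  true true else true else else $            match true
Stack after step 8: $ S R (top = R).

R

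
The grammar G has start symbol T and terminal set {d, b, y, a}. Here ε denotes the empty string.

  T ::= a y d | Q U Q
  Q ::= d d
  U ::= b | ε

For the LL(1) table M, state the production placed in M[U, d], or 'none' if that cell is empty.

U ::= ε

FIRST(Q): from Q::=d d we get {d}. So FIRST(Q) = {d}.
FIRST(U): from U::=b we get {b}; from U::=ε we get {ε}. So FIRST(U) = {ε, b}.
FIRST(T): from T::=a y d we get {a}; from T::=Q U Q we get {d}. So FIRST(T) = {a, d}.
FOLLOW(T) includes $ since T is the start symbol.
FOLLOW(U): in T::=Q U Q, U is followed by Q with FIRST {d}. Thus FOLLOW(U) = {d}.
For U ::= b: FIRST(b) = {b}, so it goes in M[U, t] for t ∈ {b}.
For U ::= ε: FIRST(ε) = {ε}, so it goes in M[U, t] for t ∈ {}; since ε ∈ FIRST, also for every t ∈ FOLLOW(U) = {d}.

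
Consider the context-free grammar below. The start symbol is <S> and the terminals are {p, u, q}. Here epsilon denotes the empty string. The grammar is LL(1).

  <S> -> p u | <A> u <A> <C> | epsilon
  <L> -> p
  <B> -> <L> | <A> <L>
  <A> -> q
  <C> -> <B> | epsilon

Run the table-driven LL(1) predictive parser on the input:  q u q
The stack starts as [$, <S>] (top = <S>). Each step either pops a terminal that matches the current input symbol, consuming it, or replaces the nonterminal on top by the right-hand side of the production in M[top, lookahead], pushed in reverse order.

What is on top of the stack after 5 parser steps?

step 1: stack=$ <S>  input=q u q $  — expand <S> -> <A> u <A> <C>
step 2: stack=$ <C> <A> u <A>  input=q u q $  — expand <A> -> q
step 3: stack=$ <C> <A> u q  input=q u q $  — match q
step 4: stack=$ <C> <A> u  input=u q $  — match u
step 5: stack=$ <C> <A>  input=q $  — expand <A> -> q
Stack after step 5: $ <C> q (top = q).

q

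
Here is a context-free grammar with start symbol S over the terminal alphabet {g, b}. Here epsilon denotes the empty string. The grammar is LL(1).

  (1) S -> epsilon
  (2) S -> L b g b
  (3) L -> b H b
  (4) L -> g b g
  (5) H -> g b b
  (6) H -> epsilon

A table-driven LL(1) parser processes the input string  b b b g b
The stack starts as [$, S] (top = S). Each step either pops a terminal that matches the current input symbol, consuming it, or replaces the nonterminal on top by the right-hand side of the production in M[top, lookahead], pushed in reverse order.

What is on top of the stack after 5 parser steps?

     Stack          Input        Action
  1  $ S            b b b g b $  expand S -> L b g b
  2  $ b g b L      b b b g b $  expand L -> b H b
  3  $ b g b b H b  b b b g b $  match b
  4  $ b g b b H    b b g b $    expand H -> epsilon
  5  $ b g b b      b b g b $    match b
Stack after step 5: $ b g b (top = b).

b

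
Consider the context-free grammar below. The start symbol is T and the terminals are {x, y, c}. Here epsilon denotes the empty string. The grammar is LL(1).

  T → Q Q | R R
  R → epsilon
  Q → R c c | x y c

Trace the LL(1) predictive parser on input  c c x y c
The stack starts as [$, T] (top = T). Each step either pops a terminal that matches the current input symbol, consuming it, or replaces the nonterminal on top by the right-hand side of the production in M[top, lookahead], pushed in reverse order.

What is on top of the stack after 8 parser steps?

     Stack      Input        Action
  1  $ T        c c x y c $  expand T → Q Q
  2  $ Q Q      c c x y c $  expand Q → R c c
  3  $ Q c c R  c c x y c $  expand R → epsilon
  4  $ Q c c    c c x y c $  match c
  5  $ Q c      c x y c $    match c
  6  $ Q        x y c $      expand Q → x y c
  7  $ c y x    x y c $      match x
  8  $ c y      y c $        match y
Stack after step 8: $ c (top = c).

c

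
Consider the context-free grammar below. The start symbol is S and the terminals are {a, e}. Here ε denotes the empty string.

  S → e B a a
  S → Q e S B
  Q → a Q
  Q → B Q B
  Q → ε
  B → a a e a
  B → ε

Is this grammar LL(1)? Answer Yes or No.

No

FIRST(S) = {a, e}
FIRST(Q) = {ε, a}
FIRST(B) = {ε, a}
FOLLOW(S) = {$, a}
FOLLOW(Q) = {a, e}
FOLLOW(B) = {$, a, e}
Cell M[B, a] receives both B → a a e a and B → ε — the grammar is not LL(1).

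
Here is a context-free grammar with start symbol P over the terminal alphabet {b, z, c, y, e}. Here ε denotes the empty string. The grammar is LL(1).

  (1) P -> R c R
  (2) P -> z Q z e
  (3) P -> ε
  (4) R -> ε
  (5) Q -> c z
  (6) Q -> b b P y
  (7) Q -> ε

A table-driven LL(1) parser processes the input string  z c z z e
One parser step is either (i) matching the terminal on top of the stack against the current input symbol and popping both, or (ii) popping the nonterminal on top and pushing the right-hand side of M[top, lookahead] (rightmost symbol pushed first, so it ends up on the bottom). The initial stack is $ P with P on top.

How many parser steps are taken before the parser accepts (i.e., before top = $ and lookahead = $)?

7

     Stack      Input        Action
  1  $ P        z c z z e $  expand P -> z Q z e
  2  $ e z Q z  z c z z e $  match z
  3  $ e z Q    c z z e $    expand Q -> c z
  4  $ e z z c  c z z e $    match c
  5  $ e z z    z z e $      match z
  6  $ e z      z e $        match z
  7  $ e        e $          match e
Accept reached after 7 steps.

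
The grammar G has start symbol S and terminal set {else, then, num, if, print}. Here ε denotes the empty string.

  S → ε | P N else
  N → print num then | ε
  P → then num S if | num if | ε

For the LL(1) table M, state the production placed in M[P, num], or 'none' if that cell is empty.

FIRST(N): from N→print num then we get {print}; from N→ε we get {ε}. So FIRST(N) = {ε, print}.
FIRST(P): from P→then num S if we get {then}; from P→num if we get {num}; from P→ε we get {ε}. So FIRST(P) = {ε, num, then}.
FIRST(S): from S→ε we get {ε}; from S→P N else we get {else, num, print, then}. So FIRST(S) = {ε, else, num, print, then}.
FOLLOW(S) includes $ since S is the start symbol.
FOLLOW(P): in S→P N else, P is followed by N else with FIRST {else, print}. Thus FOLLOW(P) = {else, print}.
For P → then num S if: FIRST(then num S if) = {then}, so it goes in M[P, t] for t ∈ {then}.
For P → num if: FIRST(num if) = {num}, so it goes in M[P, t] for t ∈ {num}.
For P → ε: FIRST(ε) = {ε}, so it goes in M[P, t] for t ∈ {}; since ε ∈ FIRST, also for every t ∈ FOLLOW(P) = {else, print}.

P → num if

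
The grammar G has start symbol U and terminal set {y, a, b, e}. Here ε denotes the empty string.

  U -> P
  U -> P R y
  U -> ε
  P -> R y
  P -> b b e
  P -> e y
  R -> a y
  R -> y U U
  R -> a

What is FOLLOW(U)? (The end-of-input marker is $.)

FIRST(R) = {a, y}
FIRST(P) = {a, b, e, y}  (via R y)
FIRST(U) = {ε, a, b, e, y}  (via P, P R y)
FOLLOW(U) includes $ since U is the start symbol.
FOLLOW(R): in U->P R y, R is followed by y with FIRST {y}; in P->R y, R is followed by y with FIRST {y}. Thus FOLLOW(R) = {y}.
FOLLOW(U): in R->y U U (occurrence 1), U is followed by U with FIRST {ε, a, b, e, y}; in R->y U U (occurrence 1), the suffix after U is nullable, so FOLLOW(U) ⊇ FOLLOW(R) = {y}; in R->y U U (occurrence 2), the suffix after U is empty, so FOLLOW(U) ⊇ FOLLOW(R) = {y}. Thus FOLLOW(U) = {$, a, b, e, y}.
FOLLOW(P): in U->P, the suffix after P is empty, so FOLLOW(P) ⊇ FOLLOW(U) = {$, a, b, e, y}; in U->P R y, P is followed by R y with FIRST {a, y}. Thus FOLLOW(P) = {$, a, b, e, y}.

{$, a, b, e, y}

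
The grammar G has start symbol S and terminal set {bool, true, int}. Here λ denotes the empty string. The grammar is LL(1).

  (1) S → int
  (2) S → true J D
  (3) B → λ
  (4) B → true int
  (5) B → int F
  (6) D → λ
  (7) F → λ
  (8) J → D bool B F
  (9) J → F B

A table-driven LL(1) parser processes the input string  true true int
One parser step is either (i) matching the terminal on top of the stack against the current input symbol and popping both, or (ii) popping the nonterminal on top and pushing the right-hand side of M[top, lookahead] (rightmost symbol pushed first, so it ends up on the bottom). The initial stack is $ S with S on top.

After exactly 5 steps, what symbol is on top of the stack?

true

step 1: stack=$ S  input=true true int $  — expand S → true J D
step 2: stack=$ D J true  input=true true int $  — match true
step 3: stack=$ D J  input=true int $  — expand J → F B
step 4: stack=$ D B F  input=true int $  — expand F → λ
step 5: stack=$ D B  input=true int $  — expand B → true int
Stack after step 5: $ D int true (top = true).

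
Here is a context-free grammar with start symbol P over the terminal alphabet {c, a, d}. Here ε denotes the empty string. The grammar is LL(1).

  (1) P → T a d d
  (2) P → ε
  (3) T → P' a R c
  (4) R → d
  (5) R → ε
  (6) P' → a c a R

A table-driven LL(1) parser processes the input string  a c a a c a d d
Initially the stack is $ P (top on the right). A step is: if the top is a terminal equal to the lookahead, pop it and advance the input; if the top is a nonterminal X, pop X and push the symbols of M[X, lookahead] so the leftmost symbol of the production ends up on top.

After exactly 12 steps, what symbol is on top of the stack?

d

      Stack                  Input              Action
   1  $ P                    a c a a c a d d $  expand P → T a d d
   2  $ d d a T              a c a a c a d d $  expand T → P' a R c
   3  $ d d a c R a P'       a c a a c a d d $  expand P' → a c a R
   4  $ d d a c R a R a c a  a c a a c a d d $  match a
   5  $ d d a c R a R a c    c a a c a d d $    match c
   6  $ d d a c R a R a      a a c a d d $      match a
   7  $ d d a c R a R        a c a d d $        expand R → ε
   8  $ d d a c R a          a c a d d $        match a
   9  $ d d a c R            c a d d $          expand R → ε
  10  $ d d a c              c a d d $          match c
  11  $ d d a                a d d $            match a
  12  $ d d                  d d $              match d
Stack after step 12: $ d (top = d).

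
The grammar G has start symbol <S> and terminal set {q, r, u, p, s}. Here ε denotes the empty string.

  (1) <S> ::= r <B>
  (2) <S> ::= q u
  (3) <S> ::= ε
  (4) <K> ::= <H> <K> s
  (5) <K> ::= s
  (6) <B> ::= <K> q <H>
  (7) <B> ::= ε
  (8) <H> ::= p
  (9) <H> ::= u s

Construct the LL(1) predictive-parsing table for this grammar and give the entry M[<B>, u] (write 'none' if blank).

<B> ::= <K> q <H>

FIRST(<S>): from <S>::=r <B> we get {r}; from <S>::=q u we get {q}; from <S>::=ε we get {ε}. So FIRST(<S>) = {ε, q, r}.
FIRST(<H>): from <H>::=p we get {p}; from <H>::=u s we get {u}. So FIRST(<H>) = {p, u}.
FIRST(<K>): from <K>::=<H> <K> s we get {p, u}; from <K>::=s we get {s}. So FIRST(<K>) = {p, s, u}.
FIRST(<B>): from <B>::=<K> q <H> we get {p, s, u}; from <B>::=ε we get {ε}. So FIRST(<B>) = {ε, p, s, u}.
FOLLOW(<S>) includes $ since <S> is the start symbol.
FOLLOW(<S>): <S> appears on no right-hand side. Thus FOLLOW(<S>) = {$}.
FOLLOW(<B>): in <S>::=r <B>, the suffix after <B> is empty, so FOLLOW(<B>) ⊇ FOLLOW(<S>) = {$}. Thus FOLLOW(<B>) = {$}.
For <B> ::= <K> q <H>: FIRST(<K> q <H>) = {p, s, u}, so it goes in M[<B>, t] for t ∈ {p, s, u}.
For <B> ::= ε: FIRST(ε) = {ε}, so it goes in M[<B>, t] for t ∈ {}; since ε ∈ FIRST, also for every t ∈ FOLLOW(<B>) = {$}.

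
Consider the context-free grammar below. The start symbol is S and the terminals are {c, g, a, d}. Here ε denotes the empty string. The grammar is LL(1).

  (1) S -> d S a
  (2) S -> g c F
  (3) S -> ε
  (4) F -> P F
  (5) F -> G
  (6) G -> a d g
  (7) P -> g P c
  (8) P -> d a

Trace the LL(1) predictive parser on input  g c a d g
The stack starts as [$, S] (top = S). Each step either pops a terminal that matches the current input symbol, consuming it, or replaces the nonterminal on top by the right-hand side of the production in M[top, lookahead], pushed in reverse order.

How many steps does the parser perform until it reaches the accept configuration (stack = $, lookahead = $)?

8

     Stack    Input        Action
  1  $ S      g c a d g $  expand S -> g c F
  2  $ F c g  g c a d g $  match g
  3  $ F c    c a d g $    match c
  4  $ F      a d g $      expand F -> G
  5  $ G      a d g $      expand G -> a d g
  6  $ g d a  a d g $      match a
  7  $ g d    d g $        match d
  8  $ g      g $          match g
Accept reached after 8 steps.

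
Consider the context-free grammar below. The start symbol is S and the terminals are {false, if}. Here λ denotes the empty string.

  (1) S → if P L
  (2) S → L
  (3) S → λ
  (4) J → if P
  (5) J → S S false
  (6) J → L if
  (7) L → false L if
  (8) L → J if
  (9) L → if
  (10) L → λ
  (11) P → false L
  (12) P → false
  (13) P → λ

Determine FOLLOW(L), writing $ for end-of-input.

{$, false, if}

FIRST(P): from P→false L we get {false}; from P→false we get {false}; from P→λ we get {λ}. So FIRST(P) = {λ, false}.
FIRST(S): from S→if P L we get {if}; from S→L we get {λ, false, if}; from S→λ we get {λ}. So FIRST(S) = {λ, false, if}.
FIRST(J): from J→if P we get {if}; from J→S S false we get {false, if}; from J→L if we get {false, if}. So FIRST(J) = {false, if}.
FIRST(L): from L→false L if we get {false}; from L→J if we get {false, if}; from L→if we get {if}; from L→λ we get {λ}. So FIRST(L) = {λ, false, if}.
FOLLOW(S) includes $ since S is the start symbol.
FOLLOW(S): in J→S S false (occurrence 1), S is followed by S false with FIRST {false, if}; in J→S S false (occurrence 2), S is followed by false with FIRST {false}. Thus FOLLOW(S) = {$, false, if}.
FOLLOW(J): in L→J if, J is followed by if with FIRST {if}. Thus FOLLOW(J) = {if}.
FOLLOW(P): in S→if P L, P is followed by L with FIRST {λ, false, if}; in S→if P L, the suffix after P is nullable, so FOLLOW(P) ⊇ FOLLOW(S) = {$, false, if}; in J→if P, the suffix after P is empty, so FOLLOW(P) ⊇ FOLLOW(J) = {if}. Thus FOLLOW(P) = {$, false, if}.
FOLLOW(L): in S→if P L, the suffix after L is empty, so FOLLOW(L) ⊇ FOLLOW(S) = {$, false, if}; in S→L, the suffix after L is empty, so FOLLOW(L) ⊇ FOLLOW(S) = {$, false, if}; in J→L if, L is followed by if with FIRST {if}; in L→false L if, L is followed by if with FIRST {if}; in P→false L, the suffix after L is empty, so FOLLOW(L) ⊇ FOLLOW(P) = {$, false, if}. Thus FOLLOW(L) = {$, false, if}.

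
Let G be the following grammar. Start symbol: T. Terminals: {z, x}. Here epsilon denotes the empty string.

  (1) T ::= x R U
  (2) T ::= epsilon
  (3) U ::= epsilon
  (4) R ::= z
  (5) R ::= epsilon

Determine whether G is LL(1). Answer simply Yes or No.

FIRST(T) = {epsilon, x}
FIRST(U) = {epsilon}
FIRST(R) = {epsilon, z}
FOLLOW(T) = {$}
FOLLOW(U) = {$}
FOLLOW(R) = {$}
Each cell of M receives at most one production.

Yes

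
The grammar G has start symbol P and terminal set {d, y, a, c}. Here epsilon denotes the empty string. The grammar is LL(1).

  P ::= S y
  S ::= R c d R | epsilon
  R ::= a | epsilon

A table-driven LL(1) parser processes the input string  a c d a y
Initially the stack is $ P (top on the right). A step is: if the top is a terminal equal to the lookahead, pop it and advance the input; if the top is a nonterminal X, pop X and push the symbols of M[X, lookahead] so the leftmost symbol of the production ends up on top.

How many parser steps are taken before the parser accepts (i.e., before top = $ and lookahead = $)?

9

step 1: stack=$ P  input=a c d a y $  — expand P ::= S y
step 2: stack=$ y S  input=a c d a y $  — expand S ::= R c d R
step 3: stack=$ y R d c R  input=a c d a y $  — expand R ::= a
step 4: stack=$ y R d c a  input=a c d a y $  — match a
step 5: stack=$ y R d c  input=c d a y $  — match c
step 6: stack=$ y R d  input=d a y $  — match d
step 7: stack=$ y R  input=a y $  — expand R ::= a
step 8: stack=$ y a  input=a y $  — match a
step 9: stack=$ y  input=y $  — match y
Accept reached after 9 steps.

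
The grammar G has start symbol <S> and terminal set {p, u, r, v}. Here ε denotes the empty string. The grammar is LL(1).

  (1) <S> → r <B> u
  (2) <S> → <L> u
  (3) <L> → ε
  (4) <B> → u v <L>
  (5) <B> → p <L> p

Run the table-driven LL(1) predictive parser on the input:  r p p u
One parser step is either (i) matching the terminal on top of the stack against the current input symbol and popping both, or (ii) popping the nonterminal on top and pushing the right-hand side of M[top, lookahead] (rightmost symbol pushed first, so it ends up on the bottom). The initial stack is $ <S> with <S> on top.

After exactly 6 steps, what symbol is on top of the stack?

u

     Stack        Input      Action
  1  $ <S>        r p p u $  expand <S> → r <B> u
  2  $ u <B> r    r p p u $  match r
  3  $ u <B>      p p u $    expand <B> → p <L> p
  4  $ u p <L> p  p p u $    match p
  5  $ u p <L>    p u $      expand <L> → ε
  6  $ u p        p u $      match p
Stack after step 6: $ u (top = u).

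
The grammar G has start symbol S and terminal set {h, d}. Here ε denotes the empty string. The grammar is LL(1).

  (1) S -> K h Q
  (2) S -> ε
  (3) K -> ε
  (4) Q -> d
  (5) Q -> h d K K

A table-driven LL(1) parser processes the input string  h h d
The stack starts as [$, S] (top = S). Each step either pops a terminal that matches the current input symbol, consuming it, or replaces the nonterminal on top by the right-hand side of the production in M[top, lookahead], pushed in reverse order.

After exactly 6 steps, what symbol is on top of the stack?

K

step 1: stack=$ S  input=h h d $  — expand S -> K h Q
step 2: stack=$ Q h K  input=h h d $  — expand K -> ε
step 3: stack=$ Q h  input=h h d $  — match h
step 4: stack=$ Q  input=h d $  — expand Q -> h d K K
step 5: stack=$ K K d h  input=h d $  — match h
step 6: stack=$ K K d  input=d $  — match d
Stack after step 6: $ K K (top = K).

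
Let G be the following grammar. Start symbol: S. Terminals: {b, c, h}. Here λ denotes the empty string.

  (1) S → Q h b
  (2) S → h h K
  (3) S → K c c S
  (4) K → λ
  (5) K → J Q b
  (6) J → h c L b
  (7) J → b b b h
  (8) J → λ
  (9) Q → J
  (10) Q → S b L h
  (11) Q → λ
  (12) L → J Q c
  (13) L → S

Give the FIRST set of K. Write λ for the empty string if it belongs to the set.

FIRST(J) = {λ, b, h}
FIRST(S) = {b, c, h}  (via Q h b, K c c S)
FIRST(Q) = {λ, b, c, h}  (via J, S b L h)
FIRST(K) = {λ, b, c, h}  (via J Q b)
FIRST(L) = {b, c, h}  (via J Q c, S)

{λ, b, c, h}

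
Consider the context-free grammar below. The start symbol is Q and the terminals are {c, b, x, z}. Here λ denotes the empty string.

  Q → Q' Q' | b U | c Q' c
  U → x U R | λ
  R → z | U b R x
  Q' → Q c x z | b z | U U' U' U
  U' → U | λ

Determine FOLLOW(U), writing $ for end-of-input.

{$, b, c, x, z}

FIRST(U): from U→x U R we get {x}; from U→λ we get {λ}. So FIRST(U) = {λ, x}.
FIRST(R): from R→z we get {z}; from R→U b R x we get {b, x}. So FIRST(R) = {b, x, z}.
FIRST(U'): from U'→U we get {λ, x}; from U'→λ we get {λ}. So FIRST(U') = {λ, x}.
FIRST(Q): from Q→Q' Q' we get {λ, b, c, x}; from Q→b U we get {b}; from Q→c Q' c we get {c}. So FIRST(Q) = {λ, b, c, x}.
FIRST(Q'): from Q'→Q c x z we get {b, c, x}; from Q'→b z we get {b}; from Q'→U U' U' U we get {λ, x}. So FIRST(Q') = {λ, b, c, x}.
FOLLOW(Q) includes $ since Q is the start symbol.
FOLLOW(Q): in Q'→Q c x z, Q is followed by c x z with FIRST {c}. Thus FOLLOW(Q) = {$, c}.
FOLLOW(Q'): in Q→Q' Q' (occurrence 1), Q' is followed by Q' with FIRST {λ, b, c, x}; in Q→Q' Q' (occurrence 1), the suffix after Q' is nullable, so FOLLOW(Q') ⊇ FOLLOW(Q) = {$, c}; in Q→Q' Q' (occurrence 2), the suffix after Q' is empty, so FOLLOW(Q') ⊇ FOLLOW(Q) = {$, c}; in Q→c Q' c, Q' is followed by c with FIRST {c}. Thus FOLLOW(Q') = {$, b, c, x}.
FOLLOW(U'): in Q'→U U' U' U (occurrence 1), U' is followed by U' U with FIRST {λ, x}; in Q'→U U' U' U (occurrence 1), the suffix after U' is nullable, so FOLLOW(U') ⊇ FOLLOW(Q') = {$, b, c, x}; in Q'→U U' U' U (occurrence 2), U' is followed by U with FIRST {λ, x}; in Q'→U U' U' U (occurrence 2), the suffix after U' is nullable, so FOLLOW(U') ⊇ FOLLOW(Q') = {$, b, c, x}. Thus FOLLOW(U') = {$, b, c, x}.
FOLLOW(U): in Q→b U, the suffix after U is empty, so FOLLOW(U) ⊇ FOLLOW(Q) = {$, c}; in U→x U R, U is followed by R with FIRST {b, x, z}; in R→U b R x, U is followed by b R x with FIRST {b}; in Q'→U U' U' U (occurrence 1), U is followed by U' U' U with FIRST {λ, x}; in Q'→U U' U' U (occurrence 1), the suffix after U is nullable, so FOLLOW(U) ⊇ FOLLOW(Q') = {$, b, c, x}; in Q'→U U' U' U (occurrence 2), the suffix after U is empty, so FOLLOW(U) ⊇ FOLLOW(Q') = {$, b, c, x}; in U'→U, the suffix after U is empty, so FOLLOW(U) ⊇ FOLLOW(U') = {$, b, c, x}. Thus FOLLOW(U) = {$, b, c, x, z}.
FOLLOW(R): in U→x U R, the suffix after R is empty, so FOLLOW(R) ⊇ FOLLOW(U) = {$, b, c, x, z}; in R→U b R x, R is followed by x with FIRST {x}. Thus FOLLOW(R) = {$, b, c, x, z}.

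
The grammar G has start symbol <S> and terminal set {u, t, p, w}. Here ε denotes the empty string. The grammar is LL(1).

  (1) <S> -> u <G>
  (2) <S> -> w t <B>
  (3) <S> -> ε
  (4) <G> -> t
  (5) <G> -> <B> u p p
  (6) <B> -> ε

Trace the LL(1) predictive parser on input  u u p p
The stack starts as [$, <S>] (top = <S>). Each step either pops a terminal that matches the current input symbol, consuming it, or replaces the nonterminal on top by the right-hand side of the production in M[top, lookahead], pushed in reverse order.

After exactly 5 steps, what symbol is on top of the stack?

     Stack        Input      Action
  1  $ <S>        u u p p $  expand <S> -> u <G>
  2  $ <G> u      u u p p $  match u
  3  $ <G>        u p p $    expand <G> -> <B> u p p
  4  $ p p u <B>  u p p $    expand <B> -> ε
  5  $ p p u      u p p $    match u
Stack after step 5: $ p p (top = p).

p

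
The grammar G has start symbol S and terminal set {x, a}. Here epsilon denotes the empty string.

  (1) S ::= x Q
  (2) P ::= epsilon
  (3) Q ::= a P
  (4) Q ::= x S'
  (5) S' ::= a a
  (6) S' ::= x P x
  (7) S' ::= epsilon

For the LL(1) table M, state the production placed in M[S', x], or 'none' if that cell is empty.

FIRST(S) = {x}
FIRST(P) = {epsilon}
FIRST(Q) = {a, x}
FIRST(S') = {epsilon, a, x}
FOLLOW(S) includes $ since S is the start symbol.
FOLLOW(Q): in S::=x Q, the suffix after Q is empty, so FOLLOW(Q) ⊇ FOLLOW(S) = {$}. Thus FOLLOW(Q) = {$}.
FOLLOW(S'): in Q::=x S', the suffix after S' is empty, so FOLLOW(S') ⊇ FOLLOW(Q) = {$}. Thus FOLLOW(S') = {$}.
For S' ::= a a: FIRST(a a) = {a}, so it goes in M[S', t] for t ∈ {a}.
For S' ::= x P x: FIRST(x P x) = {x}, so it goes in M[S', t] for t ∈ {x}.
For S' ::= epsilon: FIRST(epsilon) = {epsilon}, so it goes in M[S', t] for t ∈ {}; since epsilon ∈ FIRST, also for every t ∈ FOLLOW(S') = {$}.

S' ::= x P x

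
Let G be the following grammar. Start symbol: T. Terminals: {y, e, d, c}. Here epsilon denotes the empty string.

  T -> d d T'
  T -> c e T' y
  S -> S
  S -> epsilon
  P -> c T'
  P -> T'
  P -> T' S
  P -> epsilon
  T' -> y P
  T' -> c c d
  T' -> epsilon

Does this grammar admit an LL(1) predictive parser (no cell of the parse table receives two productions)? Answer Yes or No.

FIRST(T) = {c, d}
FIRST(S) = {epsilon}
FIRST(P) = {epsilon, c, y}
FIRST(T') = {epsilon, c, y}
FOLLOW(T) = {$}
FOLLOW(S) = {$, y}
FOLLOW(P) = {$, y}
FOLLOW(T') = {$, y}
Cell M[P, $] receives both P -> T' and P -> T' S and P -> epsilon — the grammar is not LL(1).

No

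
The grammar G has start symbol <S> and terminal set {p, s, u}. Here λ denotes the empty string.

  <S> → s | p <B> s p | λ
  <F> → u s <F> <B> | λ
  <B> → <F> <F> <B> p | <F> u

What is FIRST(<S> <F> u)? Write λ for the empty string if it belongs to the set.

FIRST(<S>) = {λ, p, s}
FIRST(<F>) = {λ, u}
FIRST(<B>) = {u}  (via <F> <F> <B> p, <F> u)
FIRST(<S> <F> u): take FIRST of each symbol in turn, carrying on past any symbol whose FIRST contains λ; result {p, s, u}.

{p, s, u}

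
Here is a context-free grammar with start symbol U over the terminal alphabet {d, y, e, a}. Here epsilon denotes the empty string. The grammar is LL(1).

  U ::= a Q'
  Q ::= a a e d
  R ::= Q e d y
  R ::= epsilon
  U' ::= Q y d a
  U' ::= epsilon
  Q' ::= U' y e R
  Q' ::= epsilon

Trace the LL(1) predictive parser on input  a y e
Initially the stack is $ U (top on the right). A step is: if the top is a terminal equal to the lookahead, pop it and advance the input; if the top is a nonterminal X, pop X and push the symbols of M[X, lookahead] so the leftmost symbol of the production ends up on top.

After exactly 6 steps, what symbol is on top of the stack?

R

     Stack       Input    Action
  1  $ U         a y e $  expand U ::= a Q'
  2  $ Q' a      a y e $  match a
  3  $ Q'        y e $    expand Q' ::= U' y e R
  4  $ R e y U'  y e $    expand U' ::= epsilon
  5  $ R e y     y e $    match y
  6  $ R e       e $      match e
Stack after step 6: $ R (top = R).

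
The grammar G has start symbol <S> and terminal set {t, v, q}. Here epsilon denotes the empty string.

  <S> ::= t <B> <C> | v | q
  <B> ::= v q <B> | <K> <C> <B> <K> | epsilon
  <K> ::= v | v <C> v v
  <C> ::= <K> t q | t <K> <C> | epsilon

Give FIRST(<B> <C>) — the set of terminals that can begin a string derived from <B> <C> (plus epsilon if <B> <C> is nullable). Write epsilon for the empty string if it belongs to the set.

{epsilon, t, v}

FIRST(<S>): from <S>::=t <B> <C> we get {t}; from <S>::=v we get {v}; from <S>::=q we get {q}. So FIRST(<S>) = {q, t, v}.
FIRST(<K>): from <K>::=v we get {v}; from <K>::=v <C> v v we get {v}. So FIRST(<K>) = {v}.
FIRST(<B>): from <B>::=v q <B> we get {v}; from <B>::=<K> <C> <B> <K> we get {v}; from <B>::=epsilon we get {epsilon}. So FIRST(<B>) = {epsilon, v}.
FIRST(<C>): from <C>::=<K> t q we get {v}; from <C>::=t <K> <C> we get {t}; from <C>::=epsilon we get {epsilon}. So FIRST(<C>) = {epsilon, t, v}.
FIRST(<B> <C>): take FIRST of each symbol in turn, carrying on past any symbol whose FIRST contains epsilon; result {epsilon, t, v}.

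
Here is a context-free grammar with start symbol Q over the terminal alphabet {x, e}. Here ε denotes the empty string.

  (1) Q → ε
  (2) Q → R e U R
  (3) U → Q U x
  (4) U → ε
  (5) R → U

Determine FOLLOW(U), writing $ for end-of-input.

{$, e, x}

FIRST(Q) = {ε, e, x}  (via R e U R)
FIRST(U) = {ε, e, x}  (via Q U x)
FIRST(R) = {ε, e, x}  (via U)
FOLLOW(Q) includes $ since Q is the start symbol.
FOLLOW(Q): in U→Q U x, Q is followed by U x with FIRST {e, x}. Thus FOLLOW(Q) = {$, e, x}.
FOLLOW(R): in Q→R e U R (occurrence 1), R is followed by e U R with FIRST {e}; in Q→R e U R (occurrence 2), the suffix after R is empty, so FOLLOW(R) ⊇ FOLLOW(Q) = {$, e, x}. Thus FOLLOW(R) = {$, e, x}.
FOLLOW(U): in Q→R e U R, U is followed by R with FIRST {ε, e, x}; in Q→R e U R, the suffix after U is nullable, so FOLLOW(U) ⊇ FOLLOW(Q) = {$, e, x}; in U→Q U x, U is followed by x with FIRST {x}; in R→U, the suffix after U is empty, so FOLLOW(U) ⊇ FOLLOW(R) = {$, e, x}. Thus FOLLOW(U) = {$, e, x}.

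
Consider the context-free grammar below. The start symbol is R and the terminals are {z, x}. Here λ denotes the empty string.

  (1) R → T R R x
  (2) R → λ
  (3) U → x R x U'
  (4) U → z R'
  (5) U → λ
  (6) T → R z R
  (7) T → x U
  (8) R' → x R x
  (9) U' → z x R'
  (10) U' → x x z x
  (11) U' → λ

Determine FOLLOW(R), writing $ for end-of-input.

{$, x, z}

FIRST(U) = {λ, x, z}
FIRST(R') = {x}
FIRST(U') = {λ, x, z}
FIRST(R) = {λ, x, z}  (via T R R x)
FIRST(T) = {x, z}  (via R z R)
FOLLOW(R) includes $ since R is the start symbol.
FOLLOW(T): in R→T R R x, T is followed by R R x with FIRST {x, z}. Thus FOLLOW(T) = {x, z}.
FOLLOW(R): in R→T R R x (occurrence 1), R is followed by R x with FIRST {x, z}; in R→T R R x (occurrence 2), R is followed by x with FIRST {x}; in U→x R x U', R is followed by x U' with FIRST {x}; in T→R z R (occurrence 1), R is followed by z R with FIRST {z}; in T→R z R (occurrence 2), the suffix after R is empty, so FOLLOW(R) ⊇ FOLLOW(T) = {x, z}; in R'→x R x, R is followed by x with FIRST {x}. Thus FOLLOW(R) = {$, x, z}.
FOLLOW(U): in T→x U, the suffix after U is empty, so FOLLOW(U) ⊇ FOLLOW(T) = {x, z}. Thus FOLLOW(U) = {x, z}.
FOLLOW(U'): in U→x R x U', the suffix after U' is empty, so FOLLOW(U') ⊇ FOLLOW(U) = {x, z}. Thus FOLLOW(U') = {x, z}.
FOLLOW(R'): in U→z R', the suffix after R' is empty, so FOLLOW(R') ⊇ FOLLOW(U) = {x, z}; in U'→z x R', the suffix after R' is empty, so FOLLOW(R') ⊇ FOLLOW(U') = {x, z}. Thus FOLLOW(R') = {x, z}.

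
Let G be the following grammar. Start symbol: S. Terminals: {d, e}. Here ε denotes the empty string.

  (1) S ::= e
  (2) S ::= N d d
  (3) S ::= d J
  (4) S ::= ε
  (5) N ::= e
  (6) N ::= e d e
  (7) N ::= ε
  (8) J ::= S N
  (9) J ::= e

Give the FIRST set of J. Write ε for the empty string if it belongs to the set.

FIRST(N): from N::=e we get {e}; from N::=e d e we get {e}; from N::=ε we get {ε}. So FIRST(N) = {ε, e}.
FIRST(S): from S::=e we get {e}; from S::=N d d we get {d, e}; from S::=d J we get {d}; from S::=ε we get {ε}. So FIRST(S) = {ε, d, e}.
FIRST(J): from J::=S N we get {ε, d, e}; from J::=e we get {e}. So FIRST(J) = {ε, d, e}.

{ε, d, e}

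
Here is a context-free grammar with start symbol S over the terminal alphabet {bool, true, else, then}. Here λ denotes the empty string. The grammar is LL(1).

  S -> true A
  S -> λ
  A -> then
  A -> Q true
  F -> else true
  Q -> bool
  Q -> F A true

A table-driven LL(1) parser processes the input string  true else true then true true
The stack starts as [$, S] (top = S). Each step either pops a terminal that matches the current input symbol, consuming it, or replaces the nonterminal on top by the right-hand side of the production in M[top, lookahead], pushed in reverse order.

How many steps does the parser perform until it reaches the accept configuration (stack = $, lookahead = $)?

      Stack                    Input                            Action
   1  $ S                      true else true then true true $  expand S -> true A
   2  $ A true                 true else true then true true $  match true
   3  $ A                      else true then true true $       expand A -> Q true
   4  $ true Q                 else true then true true $       expand Q -> F A true
   5  $ true true A F          else true then true true $       expand F -> else true
   6  $ true true A true else  else true then true true $       match else
   7  $ true true A true       true then true true $            match true
   8  $ true true A            then true true $                 expand A -> then
   9  $ true true then         then true true $                 match then
  10  $ true true              true true $                      match true
  11  $ true                   true $                           match true
Accept reached after 11 steps.

11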